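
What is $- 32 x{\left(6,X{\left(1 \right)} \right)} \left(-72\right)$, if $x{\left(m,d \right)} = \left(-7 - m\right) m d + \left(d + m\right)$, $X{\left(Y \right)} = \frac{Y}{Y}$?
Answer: $-163584$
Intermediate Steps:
$X{\left(Y \right)} = 1$
$x{\left(m,d \right)} = d + m + d m \left(-7 - m\right)$ ($x{\left(m,d \right)} = m \left(-7 - m\right) d + \left(d + m\right) = d m \left(-7 - m\right) + \left(d + m\right) = d + m + d m \left(-7 - m\right)$)
$- 32 x{\left(6,X{\left(1 \right)} \right)} \left(-72\right) = - 32 \left(1 + 6 - 1 \cdot 6^{2} - 7 \cdot 6\right) \left(-72\right) = - 32 \left(1 + 6 - 1 \cdot 36 - 42\right) \left(-72\right) = - 32 \left(1 + 6 - 36 - 42\right) \left(-72\right) = \left(-32\right) \left(-71\right) \left(-72\right) = 2272 \left(-72\right) = -163584$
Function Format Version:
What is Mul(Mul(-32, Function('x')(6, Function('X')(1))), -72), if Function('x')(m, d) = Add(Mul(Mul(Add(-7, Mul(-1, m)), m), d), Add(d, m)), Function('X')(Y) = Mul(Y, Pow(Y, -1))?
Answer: -163584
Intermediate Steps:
Function('X')(Y) = 1
Function('x')(m, d) = Add(d, m, Mul(d, m, Add(-7, Mul(-1, m)))) (Function('x')(m, d) = Add(Mul(Mul(m, Add(-7, Mul(-1, m))), d), Add(d, m)) = Add(Mul(d, m, Add(-7, Mul(-1, m))), Add(d, m)) = Add(d, m, Mul(d, m, Add(-7, Mul(-1, m)))))
Mul(Mul(-32, Function('x')(6, Function('X')(1))), -72) = Mul(Mul(-32, Add(1, 6, Mul(-1, 1, Pow(6, 2)), Mul(-7, 1, 6))), -72) = Mul(Mul(-32, Add(1, 6, Mul(-1, 1, 36), -42)), -72) = Mul(Mul(-32, Add(1, 6, -36, -42)), -72) = Mul(Mul(-32, -71), -72) = Mul(2272, -72) = -163584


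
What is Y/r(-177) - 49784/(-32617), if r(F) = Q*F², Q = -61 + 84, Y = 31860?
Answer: 69513908/44261269 ≈ 1.5705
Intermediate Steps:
Q = 23
r(F) = 23*F²
Y/r(-177) - 49784/(-32617) = 31860/((23*(-177)²)) - 49784/(-32617) = 31860/((23*31329)) - 49784*(-1/32617) = 31860/720567 + 49784/32617 = 31860*(1/720567) + 49784/32617 = 60/1357 + 49784/32617 = 69513908/44261269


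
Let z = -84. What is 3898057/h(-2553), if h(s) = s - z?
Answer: -3898057/2469 ≈ -1578.8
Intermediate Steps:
h(s) = 84 + s (h(s) = s - 1*(-84) = s + 84 = 84 + s)
3898057/h(-2553) = 3898057/(84 - 2553) = 3898057/(-2469) = 3898057*(-1/2469) = -3898057/2469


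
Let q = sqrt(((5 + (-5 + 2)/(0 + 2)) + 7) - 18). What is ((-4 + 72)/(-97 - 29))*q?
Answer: -17*I*sqrt(30)/63 ≈ -1.478*I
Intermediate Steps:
q = I*sqrt(30)/2 (q = sqrt(((5 - 3/2) + 7) - 18) = sqrt((7/2 + 7) - 18) = sqrt(21/2 - 18) = sqrt(-15/2) = I*sqrt(30)/2 ≈ 2.7386*I)
((-4 + 72)/(-97 - 29))*q = ((-4 + 72)/(-97 - 29))*(I*sqrt(30)/2) = (68/(-126))*(I*sqrt(30)/2) = (68*(-1/126))*(I*sqrt(30)/2) = -17*I*sqrt(30)/63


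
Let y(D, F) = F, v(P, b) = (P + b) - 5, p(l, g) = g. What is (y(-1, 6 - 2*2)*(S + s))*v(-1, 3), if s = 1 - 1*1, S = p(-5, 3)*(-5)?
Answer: 90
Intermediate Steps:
v(P, b) = -5 + P + b
S = -15 (S = 3*(-5) = -15)
s = 0 (s = 1 - 1 = 0)
(y(-1, 6 - 2*2)*(S + s))*v(-1, 3) = ((6 - 2*2)*(-15 + 0))*(-5 - 1 + 3) = ((6 - 4)*(-15))*(-3) = (2*(-15))*(-3) = -30*(-3) = 90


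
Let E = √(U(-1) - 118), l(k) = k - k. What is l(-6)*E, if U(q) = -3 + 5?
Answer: 0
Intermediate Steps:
U(q) = 2
l(k) = 0
E = 2*I*√29 (E = √(2 - 118) = √(-116) = 2*I*√29 ≈ 10.77*I)
l(-6)*E = 0*(2*I*√29) = 0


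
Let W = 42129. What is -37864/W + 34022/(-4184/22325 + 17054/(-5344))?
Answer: -28502727344825224/2830295353689 ≈ -10071.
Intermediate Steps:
-37864/W + 34022/(-4184/22325 + 17054/(-5344)) = -37864/42129 + 34022/(-4184/22325 + 17054/(-5344)) = -37864*1/42129 + 34022/(-4184*1/22325 + 17054*(-1/5344)) = -37864/42129 + 34022/(-4184/22325 - 8527/2672) = -37864/42129 + 34022/(-201544923/59652400) = -37864/42129 + 34022*(-59652400/201544923) = -37864/42129 - 2029493952800/201544923 = -28502727344825224/2830295353689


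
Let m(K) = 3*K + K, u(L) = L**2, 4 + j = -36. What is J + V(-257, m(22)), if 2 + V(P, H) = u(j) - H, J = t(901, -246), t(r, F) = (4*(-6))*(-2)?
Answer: 1558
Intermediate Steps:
j = -40 (j = -4 - 36 = -40)
t(r, F) = 48 (t(r, F) = -24*(-2) = 48)
m(K) = 4*K
J = 48
V(P, H) = 1598 - H (V(P, H) = -2 + ((-40)**2 - H) = -2 + (1600 - H) = 1598 - H)
J + V(-257, m(22)) = 48 + (1598 - 4*22) = 48 + (1598 - 1*88) = 48 + (1598 - 88) = 48 + 1510 = 1558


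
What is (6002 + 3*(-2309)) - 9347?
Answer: -10272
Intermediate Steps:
(6002 + 3*(-2309)) - 9347 = (6002 - 6927) - 9347 = -925 - 9347 = -10272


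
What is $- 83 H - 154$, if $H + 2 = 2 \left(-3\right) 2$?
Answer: $1008$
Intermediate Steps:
$H = -14$ ($H = -2 + 2 \left(-3\right) 2 = -2 - 12 = -14$)
$- 83 H - 154 = \left(-83\right) \left(-14\right) - 154 = 1162 - 154 = 1008$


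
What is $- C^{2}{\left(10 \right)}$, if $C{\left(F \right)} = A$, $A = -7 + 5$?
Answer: $-4$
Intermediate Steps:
$A = -2$
$C{\left(F \right)} = -2$
$- C^{2}{\left(10 \right)} = - \left(-2\right)^{2} = \left(-1\right) 4 = -4$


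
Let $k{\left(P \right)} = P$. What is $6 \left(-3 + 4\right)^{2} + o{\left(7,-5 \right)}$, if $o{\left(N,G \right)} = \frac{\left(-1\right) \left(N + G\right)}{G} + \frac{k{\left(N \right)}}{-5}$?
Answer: $5$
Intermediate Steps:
$o{\left(N,G \right)} = - \frac{N}{5} + \frac{- G - N}{G}$ ($o{\left(N,G \right)} = \frac{\left(-1\right) \left(N + G\right)}{G} + \frac{N}{-5} = \frac{\left(-1\right) \left(G + N\right)}{G} + N \left(- \frac{1}{5}\right) = \frac{- G - N}{G} - \frac{N}{5} = - \frac{N}{5} + \frac{- G - N}{G}$)
$6 \left(-3 + 4\right)^{2} + o{\left(7,-5 \right)} = 6 \left(-3 + 4\right)^{2} - \left(\frac{12}{5} - \frac{7}{5}\right) = 6 \cdot 1^{2} - \left(\frac{12}{5} - \frac{7}{5}\right) = 6 \cdot 1 - 1 = 6 - 1 = 5$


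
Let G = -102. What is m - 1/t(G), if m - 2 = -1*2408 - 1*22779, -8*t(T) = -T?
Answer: -1284431/51 ≈ -25185.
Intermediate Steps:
t(T) = T/8 (t(T) = -(-1)*T/8 = T/8)
m = -25185 (m = 2 + (-1*2408 - 1*22779) = 2 + (-2408 - 22779) = 2 - 25187 = -25185)
m - 1/t(G) = -25185 - 1/((⅛)*(-102)) = -25185 - 1/(-51/4) = -25185 - 1*(-4/51) = -25185 + 4/51 = -1284431/51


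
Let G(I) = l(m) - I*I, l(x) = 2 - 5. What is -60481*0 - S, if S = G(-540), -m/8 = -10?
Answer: 291603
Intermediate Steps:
m = 80 (m = -8*(-10) = 80)
l(x) = -3
G(I) = -3 - I² (G(I) = -3 - I*I = -3 - I²)
S = -291603 (S = -3 - 1*(-540)² = -3 - 1*291600 = -3 - 291600 = -291603)
-60481*0 - S = -60481*0 - 1*(-291603) = 0 + 291603 = 291603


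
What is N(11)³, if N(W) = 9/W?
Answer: 729/1331 ≈ 0.54771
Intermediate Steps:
N(11)³ = (9/11)³ = 729/1331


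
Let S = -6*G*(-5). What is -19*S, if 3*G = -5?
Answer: 950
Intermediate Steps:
G = -5/3 (G = (1/3)*(-5) = -5/3 ≈ -1.6667)
S = -50 (S = -6*(-5/3)*(-5) = 10*(-5) = -50)
-19*S = -19*(-50) = 950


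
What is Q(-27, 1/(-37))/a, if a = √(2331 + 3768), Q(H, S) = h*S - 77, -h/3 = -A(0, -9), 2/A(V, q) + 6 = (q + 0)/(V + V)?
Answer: -77*√6099/6099 ≈ -0.98596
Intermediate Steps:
A(V, q) = 2/(-6 + q/(2*V)) (A(V, q) = 2/(-6 + (q + 0)/(V + V)) = 2/(-6 + q/((2*V))) = 2/(-6 + q*(1/(2*V))) = 2/(-6 + q/(2*V)))
h = 0 (h = -(-3)*4*0/(-9 - 12*0) = -(-3)*4*0/(-9 + 0) = -(-3)*4*0/(-9) = -(-3)*4*0*(-⅑) = -(-3)*0 = -3*0 = 0)
Q(H, S) = -77 (Q(H, S) = 0*S - 77 = 0 - 77 = -77)
a = √6099 ≈ 78.096
Q(-27, 1/(-37))/a = -77*√6099/6099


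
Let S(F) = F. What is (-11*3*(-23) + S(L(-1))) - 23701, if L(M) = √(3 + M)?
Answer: -22942 + √2 ≈ -22941.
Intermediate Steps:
(-11*3*(-23) + S(L(-1))) - 23701 = (-11*3*(-23) + √(3 - 1)) - 23701 = (-33*(-23) + √2) - 23701 = (759 + √2) - 23701 = -22942 + √2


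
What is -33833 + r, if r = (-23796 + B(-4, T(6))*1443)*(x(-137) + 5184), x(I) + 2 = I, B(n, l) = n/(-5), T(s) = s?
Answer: -114260705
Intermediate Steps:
B(n, l) = -n/5 (B(n, l) = n*(-⅕) = -n/5)
x(I) = -2 + I
r = -114226872 (r = (-23796 - ⅕*(-4)*1443)*((-2 - 137) + 5184) = (-23796 + (⅘)*1443)*(-139 + 5184) = (-23796 + 5772/5)*5045 = -113208/5*5045 = -114226872)
-33833 + r = -33833 - 114226872 = -114260705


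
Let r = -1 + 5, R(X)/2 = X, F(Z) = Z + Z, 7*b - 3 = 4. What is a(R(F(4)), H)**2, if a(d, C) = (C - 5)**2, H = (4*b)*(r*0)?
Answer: 625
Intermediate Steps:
b = 1 (b = 3/7 + (1/7)*4 = 3/7 + 4/7 = 1)
F(Z) = 2*Z
R(X) = 2*X
r = 4
H = 0 (H = (4*1)*(4*0) = 4*0 = 0)
a(d, C) = (-5 + C)**2
a(R(F(4)), H)**2 = ((-5 + 0)**2)**2 = ((-5)**2)**2 = 25**2 = 625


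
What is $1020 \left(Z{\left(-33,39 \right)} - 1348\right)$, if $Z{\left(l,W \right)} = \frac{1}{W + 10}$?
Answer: $- \frac{67372020}{49} \approx -1.3749 \cdot 10^{6}$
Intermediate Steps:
$Z{\left(l,W \right)} = \frac{1}{10 + W}$
$1020 \left(Z{\left(-33,39 \right)} - 1348\right) = 1020 \left(\frac{1}{10 + 39} - 1348\right) = 1020 \left(\frac{1}{49} - 1348\right) = 1020 \left(- \frac{66051}{49}\right) = - \frac{67372020}{49}$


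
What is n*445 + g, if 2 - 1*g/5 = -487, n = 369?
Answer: 166650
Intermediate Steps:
g = 2445 (g = 10 - 5*(-487) = 10 + 2435 = 2445)
n*445 + g = 369*445 + 2445 = 164205 + 2445 = 166650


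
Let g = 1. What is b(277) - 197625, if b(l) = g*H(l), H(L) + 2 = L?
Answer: -197350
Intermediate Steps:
H(L) = -2 + L
b(l) = -2 + l (b(l) = 1*(-2 + l) = -2 + l)
b(277) - 197625 = (-2 + 277) - 197625 = 275 - 197625 = -197350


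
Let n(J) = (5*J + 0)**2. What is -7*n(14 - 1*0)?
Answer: -34300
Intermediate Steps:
n(J) = 25*J**2 (n(J) = (5*J)**2 = 25*J**2)
-7*n(14 - 1*0) = -175*(14 - 1*0)**2 = -175*(14 + 0)**2 = -175*14**2 = -175*196 = -7*4900 = -34300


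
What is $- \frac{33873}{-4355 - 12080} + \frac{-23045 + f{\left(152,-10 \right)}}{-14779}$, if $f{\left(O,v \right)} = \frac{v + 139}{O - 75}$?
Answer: $\frac{67708110319}{18702750605} \approx 3.6202$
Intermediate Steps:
$f{\left(O,v \right)} = \frac{139 + v}{-75 + O}$
$- \frac{33873}{-4355 - 12080} + \frac{-23045 + f{\left(152,-10 \right)}}{-14779} = - \frac{33873}{-4355 - 12080} + \frac{-23045 + \frac{139 - 10}{-75 + 152}}{-14779} = - \frac{33873}{-16435} + \left(-23045 + \frac{1}{77} \cdot 129\right) \left(- \frac{1}{14779}\right) = \left(-33873\right) \left(- \frac{1}{16435}\right) + \left(-23045 + \frac{1}{77} \cdot 129\right) \left(- \frac{1}{14779}\right) = \frac{33873}{16435} + \left(-23045 + \frac{129}{77}\right) \left(- \frac{1}{14779}\right) = \frac{33873}{16435} - - \frac{1774336}{1137983} = \frac{33873}{16435} + \frac{1774336}{1137983} = \frac{67708110319}{18702750605}$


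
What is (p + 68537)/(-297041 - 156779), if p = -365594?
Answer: 297057/453820 ≈ 0.65457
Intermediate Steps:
(p + 68537)/(-297041 - 156779) = (-365594 + 68537)/(-297041 - 156779) = -297057/(-453820) = -297057*(-1/453820) = 297057/453820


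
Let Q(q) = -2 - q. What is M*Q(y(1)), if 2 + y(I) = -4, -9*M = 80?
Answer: -320/9 ≈ -35.556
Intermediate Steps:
M = -80/9 (M = -1/9*80 = -80/9 ≈ -8.8889)
y(I) = -6 (y(I) = -2 - 4 = -6)
M*Q(y(1)) = -80*(-2 - 1*(-6))/9 = -80*(-2 + 6)/9 = -80/9*4 = -320/9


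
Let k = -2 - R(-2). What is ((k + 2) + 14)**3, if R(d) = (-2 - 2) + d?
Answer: 8000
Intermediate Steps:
R(d) = -4 + d
k = 4 (k = -2 - (-4 - 2) = -2 - 1*(-6) = -2 + 6 = 4)
((k + 2) + 14)**3 = ((4 + 2) + 14)**3 = (6 + 14)**3 = 20**3 = 8000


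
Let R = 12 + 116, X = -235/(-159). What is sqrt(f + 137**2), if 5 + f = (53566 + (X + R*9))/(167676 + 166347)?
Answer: sqrt(5880763302696062185)/17703219 ≈ 136.98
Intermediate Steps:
X = 235/159 (X = -235*(-1/159) = 235/159 ≈ 1.4780)
R = 128
f = -256847888/53109657 (f = -5 + (53566 + (235/159 + 128*9))/(167676 + 166347) = -5 + (53566 + (235/159 + 1152))/334023 = -5 + (53566 + 183403/159)*(1/334023) = -5 + (8700397/159)*(1/334023) = -5 + 8700397/53109657 = -256847888/53109657 ≈ -4.8362)
sqrt(f + 137**2) = sqrt(-256847888/53109657 + 137**2) = sqrt(-256847888/53109657 + 18769) = sqrt(996558304345/53109657) = sqrt(5880763302696062185)/17703219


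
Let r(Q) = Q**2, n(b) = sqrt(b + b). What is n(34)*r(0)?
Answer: 0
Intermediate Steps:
n(b) = sqrt(2)*sqrt(b) (n(b) = sqrt(2*b) = sqrt(2)*sqrt(b))
n(34)*r(0) = (sqrt(2)*sqrt(34))*0**2 = (2*sqrt(17))*0 = 0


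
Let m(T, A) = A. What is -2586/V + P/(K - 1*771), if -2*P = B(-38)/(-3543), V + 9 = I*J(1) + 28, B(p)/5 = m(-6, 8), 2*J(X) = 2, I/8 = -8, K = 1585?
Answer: 138111668/2403335 ≈ 57.467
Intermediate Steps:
I = -64 (I = 8*(-8) = -64)
J(X) = 1 (J(X) = (1/2)*2 = 1)
B(p) = 40 (B(p) = 5*8 = 40)
V = -45 (V = -9 + (-64*1 + 28) = -9 + (-64 + 28) = -9 - 36 = -45)
P = 20/3543 (P = -20/(-3543) = -20*(-1)/3543 = -1/2*(-40/3543) = 20/3543 ≈ 0.0056449)
-2586/V + P/(K - 1*771) = -2586/(-45) + 20/(3543*(1585 - 1*771)) = -2586*(-1/45) + 20/(3543*(1585 - 771)) = 862/15 + (20/3543)/814 = 862/15 + (20/3543)*(1/814) = 862/15 + 10/1442001 = 138111668/2403335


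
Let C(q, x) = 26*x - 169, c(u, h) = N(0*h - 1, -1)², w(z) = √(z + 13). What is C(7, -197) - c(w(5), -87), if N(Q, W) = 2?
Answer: -5295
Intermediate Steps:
w(z) = √(13 + z)
c(u, h) = 4 (c(u, h) = 2² = 4)
C(q, x) = -169 + 26*x
C(7, -197) - c(w(5), -87) = (-169 + 26*(-197)) - 1*4 = (-169 - 5122) - 4 = -5291 - 4 = -5295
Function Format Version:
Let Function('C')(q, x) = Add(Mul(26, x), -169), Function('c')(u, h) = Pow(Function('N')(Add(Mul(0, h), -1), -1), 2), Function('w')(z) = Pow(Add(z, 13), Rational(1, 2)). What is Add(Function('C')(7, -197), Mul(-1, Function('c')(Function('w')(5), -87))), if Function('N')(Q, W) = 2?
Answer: -5295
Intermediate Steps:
Function('w')(z) = Pow(Add(13, z), Rational(1, 2))
Function('c')(u, h) = 4 (Function('c')(u, h) = Pow(2, 2) = 4)
Function('C')(q, x) = Add(-169, Mul(26, x))
Add(Function('C')(7, -197), Mul(-1, Function('c')(Function('w')(5), -87))) = Add(Add(-169, Mul(26, -197)), Mul(-1, 4)) = Add(Add(-169, -5122), -4) = Add(-5291, -4) = -5295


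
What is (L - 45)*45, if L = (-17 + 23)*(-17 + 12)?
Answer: -3375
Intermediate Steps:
L = -30 (L = 6*(-5) = -30)
(L - 45)*45 = (-30 - 45)*45 = -75*45 = -3375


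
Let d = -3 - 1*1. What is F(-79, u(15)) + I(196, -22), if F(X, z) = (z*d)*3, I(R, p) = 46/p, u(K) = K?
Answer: -2003/11 ≈ -182.09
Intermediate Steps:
d = -4 (d = -3 - 1 = -4)
F(X, z) = -12*z (F(X, z) = (z*(-4))*3 = -4*z*3 = -12*z)
F(-79, u(15)) + I(196, -22) = -12*15 + 46/(-22) = -180 + 46*(-1/22) = -180 - 23/11 = -2003/11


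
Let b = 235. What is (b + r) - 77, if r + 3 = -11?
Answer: 144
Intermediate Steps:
r = -14 (r = -3 - 11 = -14)
(b + r) - 77 = (235 - 14) - 77 = 221 - 77 = 144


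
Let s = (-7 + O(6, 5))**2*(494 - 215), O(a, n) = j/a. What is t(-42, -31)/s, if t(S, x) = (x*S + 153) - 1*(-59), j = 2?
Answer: 757/6200 ≈ 0.12210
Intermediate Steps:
t(S, x) = 212 + S*x (t(S, x) = (S*x + 153) + 59 = (153 + S*x) + 59 = 212 + S*x)
O(a, n) = 2/a
s = 12400 (s = (-7 + 2/6)**2*(494 - 215) = (-7 + 2*(1/6))**2*279 = (-7 + 1/3)**2*279 = (-20/3)**2*279 = (400/9)*279 = 12400)
t(-42, -31)/s = (212 - 42*(-31))/12400 = (212 + 1302)*(1/12400) = 1514*(1/12400) = 757/6200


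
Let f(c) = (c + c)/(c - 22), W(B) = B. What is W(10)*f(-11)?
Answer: 20/3 ≈ 6.6667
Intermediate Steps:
f(c) = 2*c/(-22 + c) (f(c) = (2*c)/(-22 + c) = 2*c/(-22 + c))
W(10)*f(-11) = 10*(2*(-11)/(-22 - 11)) = 10*(2*(-11)/(-33)) = 10*(2*(-11)*(-1/33)) = 10*(⅔) = 20/3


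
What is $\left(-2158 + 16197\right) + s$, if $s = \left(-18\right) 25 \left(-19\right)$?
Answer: $22589$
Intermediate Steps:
$s = 8550$ ($s = \left(-450\right) \left(-19\right) = 8550$)
$\left(-2158 + 16197\right) + s = \left(-2158 + 16197\right) + 8550 = 14039 + 8550 = 22589$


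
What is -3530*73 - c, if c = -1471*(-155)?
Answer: -485695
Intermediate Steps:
c = 228005
-3530*73 - c = -3530*73 - 1*228005 = -257690 - 228005 = -485695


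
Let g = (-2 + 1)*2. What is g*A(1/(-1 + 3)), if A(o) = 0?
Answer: 0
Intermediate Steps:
g = -2 (g = -1*2 = -2)
g*A(1/(-1 + 3)) = -2*0 = 0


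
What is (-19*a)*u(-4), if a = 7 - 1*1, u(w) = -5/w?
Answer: -285/2 ≈ -142.50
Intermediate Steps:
a = 6 (a = 7 - 1 = 6)
(-19*a)*u(-4) = (-19*6)*(-5/(-4)) = -(-570)*(-1)/4 = -114*5/4 = -285/2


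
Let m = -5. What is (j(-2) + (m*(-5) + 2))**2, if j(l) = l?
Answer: 625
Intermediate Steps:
(j(-2) + (m*(-5) + 2))**2 = (-2 + (-5*(-5) + 2))**2 = (-2 + (25 + 2))**2 = (-2 + 27)**2 = 25**2 = 625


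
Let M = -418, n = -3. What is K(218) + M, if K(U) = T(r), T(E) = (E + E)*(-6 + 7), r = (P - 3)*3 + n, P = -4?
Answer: -466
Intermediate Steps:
r = -24 (r = (-4 - 3)*3 - 3 = -7*3 - 3 = -21 - 3 = -24)
T(E) = 2*E (T(E) = (2*E)*1 = 2*E)
K(U) = -48 (K(U) = 2*(-24) = -48)
K(218) + M = -48 - 418 = -466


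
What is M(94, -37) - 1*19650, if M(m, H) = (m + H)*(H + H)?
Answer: -23868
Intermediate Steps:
M(m, H) = 2*H*(H + m) (M(m, H) = (H + m)*(2*H) = 2*H*(H + m))
M(94, -37) - 1*19650 = 2*(-37)*(-37 + 94) - 1*19650 = 2*(-37)*57 - 19650 = -4218 - 19650 = -23868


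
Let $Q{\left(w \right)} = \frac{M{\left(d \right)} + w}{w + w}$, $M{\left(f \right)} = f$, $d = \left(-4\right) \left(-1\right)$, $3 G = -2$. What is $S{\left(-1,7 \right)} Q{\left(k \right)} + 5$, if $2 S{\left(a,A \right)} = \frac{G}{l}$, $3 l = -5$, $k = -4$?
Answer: $5$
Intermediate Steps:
$G = - \frac{2}{3}$ ($G = \frac{1}{3} \left(-2\right) = - \frac{2}{3} \approx -0.66667$)
$l = - \frac{5}{3}$ ($l = \frac{1}{3} \left(-5\right) = - \frac{5}{3} \approx -1.6667$)
$d = 4$
$S{\left(a,A \right)} = \frac{1}{5}$ ($S{\left(a,A \right)} = \frac{\left(- \frac{2}{3}\right) \frac{1}{- \frac{5}{3}}}{2} = \frac{\left(- \frac{2}{3}\right) \left(- \frac{3}{5}\right)}{2} = \frac{1}{2} \cdot \frac{2}{5} = \frac{1}{5}$)
$Q{\left(w \right)} = \frac{4 + w}{2 w}$ ($Q{\left(w \right)} = \frac{4 + w}{w + w} = \frac{4 + w}{2 w}$)
$S{\left(-1,7 \right)} Q{\left(k \right)} + 5 = \frac{\frac{1}{2} \frac{1}{-4} \left(4 - 4\right)}{5} + 5 = \frac{\frac{1}{2} \left(- \frac{1}{4}\right) 0}{5} + 5 = \frac{1}{5} \cdot 0 + 5 = 0 + 5 = 5$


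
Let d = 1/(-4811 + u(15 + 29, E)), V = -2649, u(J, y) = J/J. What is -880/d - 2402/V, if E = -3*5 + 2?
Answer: 11212689602/2649 ≈ 4.2328e+6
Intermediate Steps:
E = -13 (E = -15 + 2 = -13)
u(J, y) = 1
d = -1/4810 (d = 1/(-4811 + 1) = 1/(-4810) = -1/4810 ≈ -0.00020790)
-880/d - 2402/V = -880/(-1/4810) - 2402/(-2649) = -880*(-4810) - 2402*(-1/2649) = 4232800 + 2402/2649 = 11212689602/2649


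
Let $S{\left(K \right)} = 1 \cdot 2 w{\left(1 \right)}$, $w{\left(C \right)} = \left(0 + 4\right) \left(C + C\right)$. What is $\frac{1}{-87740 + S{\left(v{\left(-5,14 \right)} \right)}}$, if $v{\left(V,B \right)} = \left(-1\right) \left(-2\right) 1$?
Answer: $- \frac{1}{87724} \approx -1.1399 \cdot 10^{-5}$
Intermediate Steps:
$v{\left(V,B \right)} = 2$ ($v{\left(V,B \right)} = 2 \cdot 1 = 2$)
$w{\left(C \right)} = 8 C$ ($w{\left(C \right)} = 4 \cdot 2 C = 8 C$)
$S{\left(K \right)} = 16$ ($S{\left(K \right)} = 1 \cdot 2 \cdot 8 \cdot 1 = 2 \cdot 8 = 16$)
$\frac{1}{-87740 + S{\left(v{\left(-5,14 \right)} \right)}} = \frac{1}{-87740 + 16} = \frac{1}{-87724} = - \frac{1}{87724}$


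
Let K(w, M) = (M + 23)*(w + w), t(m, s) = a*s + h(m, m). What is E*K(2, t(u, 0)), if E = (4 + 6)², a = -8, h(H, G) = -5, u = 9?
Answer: 7200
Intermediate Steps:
E = 100 (E = 10² = 100)
t(m, s) = -5 - 8*s (t(m, s) = -8*s - 5 = -5 - 8*s)
K(w, M) = 2*w*(23 + M) (K(w, M) = (23 + M)*(2*w) = 2*w*(23 + M))
E*K(2, t(u, 0)) = 100*(2*2*(23 + (-5 - 8*0))) = 100*(2*2*(23 + (-5 + 0))) = 100*(2*2*(23 - 5)) = 100*(2*2*18) = 100*72 = 7200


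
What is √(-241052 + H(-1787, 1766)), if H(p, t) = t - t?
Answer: 2*I*√60263 ≈ 490.97*I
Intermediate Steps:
H(p, t) = 0
√(-241052 + H(-1787, 1766)) = √(-241052 + 0) = √(-241052) = 2*I*√60263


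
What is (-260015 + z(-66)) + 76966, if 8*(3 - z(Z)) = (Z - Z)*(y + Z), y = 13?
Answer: -183046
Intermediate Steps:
z(Z) = 3 (z(Z) = 3 - (Z - Z)*(13 + Z)/8 = 3 - 0*(13 + Z) = 3 - ⅛*0 = 3 + 0 = 3)
(-260015 + z(-66)) + 76966 = (-260015 + 3) + 76966 = -260012 + 76966 = -183046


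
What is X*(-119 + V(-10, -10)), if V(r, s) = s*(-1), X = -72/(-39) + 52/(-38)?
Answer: -12862/247 ≈ -52.073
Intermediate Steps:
X = 118/247 (X = -72*(-1/39) + 52*(-1/38) = 24/13 - 26/19 = 118/247 ≈ 0.47773)
V(r, s) = -s
X*(-119 + V(-10, -10)) = 118*(-119 - 1*(-10))/247 = 118*(-119 + 10)/247 = (118/247)*(-109) = -12862/247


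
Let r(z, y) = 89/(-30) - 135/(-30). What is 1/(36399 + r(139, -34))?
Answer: 15/546008 ≈ 2.7472e-5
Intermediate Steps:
r(z, y) = 23/15 (r(z, y) = 89*(-1/30) - 135*(-1/30) = -89/30 + 9/2 = 23/15)
1/(36399 + r(139, -34)) = 1/(36399 + 23/15) = 1/(546008/15) = 15/546008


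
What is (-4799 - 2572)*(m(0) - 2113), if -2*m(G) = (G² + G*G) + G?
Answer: 15574923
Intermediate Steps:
m(G) = -G² - G/2 (m(G) = -((G² + G*G) + G)/2 = -((G² + G²) + G)/2 = -(2*G² + G)/2 = -(G + 2*G²)/2 = -G² - G/2)
(-4799 - 2572)*(m(0) - 2113) = (-4799 - 2572)*(-1*0*(½ + 0) - 2113) = -7371*(-1*0*½ - 2113) = -7371*(0 - 2113) = -7371*(-2113) = 15574923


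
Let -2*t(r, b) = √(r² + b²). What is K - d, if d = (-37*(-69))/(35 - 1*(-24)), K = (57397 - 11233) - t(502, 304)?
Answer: 2721123/59 + √86105 ≈ 46414.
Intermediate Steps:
t(r, b) = -√(b² + r²)/2 (t(r, b) = -√(r² + b²)/2 = -√(b² + r²)/2)
K = 46164 + √86105 (K = (57397 - 11233) - (-1)*√(304² + 502²)/2 = 46164 - (-1)*√(92416 + 252004)/2 = 46164 - (-1)*√344420/2 = 46164 - (-1)*2*√86105/2 = 46164 - (-1)*√86105 = 46164 + √86105 ≈ 46457.)
d = 2553/59 (d = 2553/(35 + 24) = 2553/59 ≈ 43.271)
K - d = (46164 + √86105) - 1*2553/59 = (46164 + √86105) - 2553/59 = 2721123/59 + √86105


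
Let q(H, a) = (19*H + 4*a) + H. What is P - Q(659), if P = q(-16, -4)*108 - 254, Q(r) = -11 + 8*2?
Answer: -36547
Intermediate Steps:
q(H, a) = 4*a + 20*H (q(H, a) = (4*a + 19*H) + H = 4*a + 20*H)
Q(r) = 5 (Q(r) = -11 + 16 = 5)
P = -36542 (P = (4*(-4) + 20*(-16))*108 - 254 = (-16 - 320)*108 - 254 = -336*108 - 254 = -36288 - 254 = -36542)
P - Q(659) = -36542 - 1*5 = -36542 - 5 = -36547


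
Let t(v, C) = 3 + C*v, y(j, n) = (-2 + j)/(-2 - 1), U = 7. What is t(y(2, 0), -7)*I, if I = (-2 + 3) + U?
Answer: 24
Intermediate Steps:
y(j, n) = ⅔ - j/3 (y(j, n) = (-2 + j)/(-3) = (-2 + j)*(-⅓) = ⅔ - j/3)
I = 8 (I = (-2 + 3) + 7 = 1 + 7 = 8)
t(y(2, 0), -7)*I = (3 - 7*(⅔ - ⅓*2))*8 = (3 - 7*(⅔ - ⅔))*8 = (3 - 7*0)*8 = (3 + 0)*8 = 3*8 = 24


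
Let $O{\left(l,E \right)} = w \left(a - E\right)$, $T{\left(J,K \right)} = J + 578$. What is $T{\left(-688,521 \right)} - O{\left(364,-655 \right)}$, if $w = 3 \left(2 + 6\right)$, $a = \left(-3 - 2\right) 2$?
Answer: $-15590$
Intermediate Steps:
$T{\left(J,K \right)} = 578 + J$
$a = -10$ ($a = \left(-5\right) 2 = -10$)
$w = 24$ ($w = 3 \cdot 8 = 24$)
$O{\left(l,E \right)} = -240 - 24 E$ ($O{\left(l,E \right)} = 24 \left(-10 - E\right) = -240 - 24 E$)
$T{\left(-688,521 \right)} - O{\left(364,-655 \right)} = \left(578 - 688\right) - \left(-240 - -15720\right) = -110 - \left(-240 + 15720\right) = -110 - 15480 = -15590$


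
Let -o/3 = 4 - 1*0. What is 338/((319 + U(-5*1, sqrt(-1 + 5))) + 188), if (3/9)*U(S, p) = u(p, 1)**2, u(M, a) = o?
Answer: 338/939 ≈ 0.35996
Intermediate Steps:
o = -12 (o = -3*(4 - 1*0) = -3*(4 + 0) = -3*4 = -12)
u(M, a) = -12
U(S, p) = 432 (U(S, p) = 3*(-12)**2 = 3*144 = 432)
338/((319 + U(-5*1, sqrt(-1 + 5))) + 188) = 338/((319 + 432) + 188) = 338/(751 + 188) = 338/939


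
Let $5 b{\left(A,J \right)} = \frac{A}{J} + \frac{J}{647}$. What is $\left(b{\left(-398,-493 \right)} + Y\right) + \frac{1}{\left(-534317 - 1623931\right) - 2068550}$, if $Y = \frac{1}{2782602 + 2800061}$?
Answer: $\frac{341136613317966243}{37633456606526584270} \approx 0.0090647$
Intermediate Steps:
$Y = \frac{1}{5582663} \approx 1.7913 \cdot 10^{-7}$
$b{\left(A,J \right)} = \frac{J}{3235} + \frac{A}{5 J}$ ($b{\left(A,J \right)} = \frac{\frac{A}{J} + \frac{J}{647}}{5} = \frac{\frac{J}{647} + \frac{A}{J}}{5} = \frac{J}{3235} + \frac{A}{5 J}$)
$\left(b{\left(-398,-493 \right)} + Y\right) + \frac{1}{\left(-534317 - 1623931\right) - 2068550} = \left(\left(\frac{1}{3235} \left(-493\right) + \frac{1}{5} \left(-398\right) \frac{1}{-493}\right) + \frac{1}{5582663}\right) + \frac{1}{\left(-534317 - 1623931\right) - 2068550} = \left(\left(- \frac{493}{3235} + \frac{1}{5} \left(-398\right) \left(- \frac{1}{493}\right)\right) + \frac{1}{5582663}\right) + \frac{1}{\left(-534317 - 1623931\right) - 2068550} = \left(\left(- \frac{493}{3235} + \frac{398}{2465}\right) + \frac{1}{5582663}\right) + \frac{1}{-2158248 - 2068550} = \left(\frac{14457}{1594855} + \frac{1}{5582663}\right) + \frac{1}{-4226798} = \frac{80710153846}{8903537998865} - \frac{1}{4226798} = \frac{341136613317966243}{37633456606526584270}$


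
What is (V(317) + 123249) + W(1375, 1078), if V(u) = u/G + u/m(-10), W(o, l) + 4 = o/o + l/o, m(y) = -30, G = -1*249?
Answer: 2557125093/20750 ≈ 1.2324e+5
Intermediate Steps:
G = -249
W(o, l) = -3 + l/o (W(o, l) = -4 + (o/o + l/o) = -4 + (1 + l/o) = -3 + l/o)
V(u) = -31*u/830 (V(u) = u/(-249) + u/(-30) = u*(-1/249) + u*(-1/30) = -u/249 - u/30 = -31*u/830)
(V(317) + 123249) + W(1375, 1078) = (-31/830*317 + 123249) + (-3 + 1078/1375) = (-9827/830 + 123249) + (-3 + 1078*(1/1375)) = 102286843/830 + (-3 + 98/125) = 102286843/830 - 277/125 = 2557125093/20750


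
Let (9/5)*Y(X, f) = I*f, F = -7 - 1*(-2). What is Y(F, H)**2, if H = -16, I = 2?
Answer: 25600/81 ≈ 316.05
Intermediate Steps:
F = -5 (F = -7 + 2 = -5)
Y(X, f) = 10*f/9 (Y(X, f) = 5*(2*f)/9 = 10*f/9)
Y(F, H)**2 = ((10/9)*(-16))**2 = (-160/9)**2 = 25600/81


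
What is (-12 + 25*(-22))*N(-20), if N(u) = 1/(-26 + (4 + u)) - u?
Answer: -235759/21 ≈ -11227.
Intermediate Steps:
N(u) = 1/(-22 + u) - u
(-12 + 25*(-22))*N(-20) = (-12 + 25*(-22))*((1 - 1*(-20)² + 22*(-20))/(-22 - 20)) = (-12 - 550)*((1 - 1*400 - 440)/(-42)) = -(-281)*(1 - 400 - 440)/21 = -(-281)*(-839)/21 = -562*839/42 = -235759/21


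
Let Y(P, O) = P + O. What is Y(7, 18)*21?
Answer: 525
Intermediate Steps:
Y(P, O) = O + P
Y(7, 18)*21 = (18 + 7)*21 = 25*21 = 525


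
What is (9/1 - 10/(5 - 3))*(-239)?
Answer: -956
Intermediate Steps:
(9/1 - 10/(5 - 3))*(-239) = (9*1 - 10/2)*(-239) = (9 - 10*1/2)*(-239) = (9 - 5)*(-239) = 4*(-239) = -956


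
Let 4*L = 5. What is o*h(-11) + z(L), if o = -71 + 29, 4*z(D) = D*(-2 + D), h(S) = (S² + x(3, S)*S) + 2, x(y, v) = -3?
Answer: -419343/64 ≈ -6552.2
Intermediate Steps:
h(S) = 2 + S² - 3*S (h(S) = (S² - 3*S) + 2 = 2 + S² - 3*S)
L = 5/4 (L = (¼)*5 = 5/4 ≈ 1.2500)
z(D) = D*(-2 + D)/4 (z(D) = (D*(-2 + D))/4 = D*(-2 + D)/4)
o = -42
o*h(-11) + z(L) = -42*(2 + (-11)² - 3*(-11)) + (¼)*(5/4)*(-2 + 5/4) = -42*(2 + 121 + 33) + (¼)*(5/4)*(-¾) = -42*156 - 15/64 = -6552 - 15/64 = -419343/64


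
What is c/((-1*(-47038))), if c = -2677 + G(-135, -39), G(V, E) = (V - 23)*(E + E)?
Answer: 9647/47038 ≈ 0.20509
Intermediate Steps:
G(V, E) = 2*E*(-23 + V) (G(V, E) = (-23 + V)*(2*E) = 2*E*(-23 + V))
c = 9647 (c = -2677 + 2*(-39)*(-23 - 135) = -2677 + 2*(-39)*(-158) = -2677 + 12324 = 9647)
c/((-1*(-47038))) = 9647/((-1*(-47038))) = 9647/47038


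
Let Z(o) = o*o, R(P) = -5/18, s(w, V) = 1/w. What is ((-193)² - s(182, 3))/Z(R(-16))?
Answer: 1098249354/2275 ≈ 4.8275e+5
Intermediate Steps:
R(P) = -5/18 (R(P) = -5*1/18 = -5/18)
Z(o) = o²
((-193)² - s(182, 3))/Z(R(-16)) = ((-193)² - 1/182)/((-5/18)²) = (37249 - 1*1/182)/(25/324) = (37249 - 1/182)*(324/25) = (6779317/182)*(324/25) = 1098249354/2275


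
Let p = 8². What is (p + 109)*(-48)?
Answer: -8304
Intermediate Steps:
p = 64
(p + 109)*(-48) = (64 + 109)*(-48) = 173*(-48) = -8304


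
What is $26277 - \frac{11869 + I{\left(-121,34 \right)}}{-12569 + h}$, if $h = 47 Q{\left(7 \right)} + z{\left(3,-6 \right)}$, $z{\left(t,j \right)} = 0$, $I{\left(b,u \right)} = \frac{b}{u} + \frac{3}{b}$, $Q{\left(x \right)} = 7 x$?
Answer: $\frac{369946715357}{14078108} \approx 26278.0$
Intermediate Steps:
$I{\left(b,u \right)} = \frac{3}{b} + \frac{b}{u}$
$h = 2303$ ($h = 47 \cdot 7 \cdot 7 + 0 = 47 \cdot 49 + 0 = 2303 + 0 = 2303$)
$26277 - \frac{11869 + I{\left(-121,34 \right)}}{-12569 + h} = 26277 - \frac{11869 + \left(\frac{3}{-121} - \frac{121}{34}\right)}{-12569 + 2303} = 26277 - \frac{11869 + \left(3 \left(- \frac{1}{121}\right) - \frac{121}{34}\right)}{-10266} = 26277 - \left(11869 - \frac{14743}{4114}\right) \left(- \frac{1}{10266}\right) = 26277 - \frac{48814323}{4114} \left(- \frac{1}{10266}\right) = 26277 - - \frac{16271441}{14078108} = 26277 + \frac{16271441}{14078108} = \frac{369946715357}{14078108}$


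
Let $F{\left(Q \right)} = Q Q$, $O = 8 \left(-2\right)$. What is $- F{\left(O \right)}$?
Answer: $-256$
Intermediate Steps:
$O = -16$
$F{\left(Q \right)} = Q^{2}$
$- F{\left(O \right)} = - \left(-16\right)^{2} = \left(-1\right) 256 = -256$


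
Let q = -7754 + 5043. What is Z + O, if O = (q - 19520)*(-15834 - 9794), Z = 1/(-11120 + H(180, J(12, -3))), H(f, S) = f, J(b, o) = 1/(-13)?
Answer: 6232912583919/10940 ≈ 5.6974e+8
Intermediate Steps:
J(b, o) = -1/13
q = -2711
Z = -1/10940 (Z = 1/(-11120 + 180) = 1/(-10940) = -1/10940 ≈ -9.1408e-5)
O = 569736068 (O = (-2711 - 19520)*(-15834 - 9794) = -22231*(-25628) = 569736068)
Z + O = -1/10940 + 569736068 = 6232912583919/10940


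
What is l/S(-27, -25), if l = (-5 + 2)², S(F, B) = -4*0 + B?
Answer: -9/25 ≈ -0.36000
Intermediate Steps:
S(F, B) = B (S(F, B) = 0 + B = B)
l = 9 (l = (-3)² = 9)
l/S(-27, -25) = 9/(-25) = 9*(-1/25) = -9/25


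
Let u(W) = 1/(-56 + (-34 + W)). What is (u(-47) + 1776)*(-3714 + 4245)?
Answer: 129198141/137 ≈ 9.4305e+5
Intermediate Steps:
u(W) = 1/(-90 + W)
(u(-47) + 1776)*(-3714 + 4245) = (1/(-90 - 47) + 1776)*(-3714 + 4245) = (1/(-137) + 1776)*531 = (-1/137 + 1776)*531 = (243311/137)*531 = 129198141/137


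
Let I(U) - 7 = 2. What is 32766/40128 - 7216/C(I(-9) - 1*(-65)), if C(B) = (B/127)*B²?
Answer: -489521119/338767264 ≈ -1.4450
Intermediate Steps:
I(U) = 9 (I(U) = 7 + 2 = 9)
C(B) = B³/127 (C(B) = (B*(1/127))*B² = (B/127)*B² = B³/127)
32766/40128 - 7216/C(I(-9) - 1*(-65)) = 32766/40128 - 7216*127/(9 - 1*(-65))³ = 32766*(1/40128) - 7216*127/(9 + 65)³ = 5461/6688 - 7216/((1/127)*74³) = 5461/6688 - 7216/((1/127)*405224) = 5461/6688 - 7216/405224/127 = 5461/6688 - 7216*127/405224 = 5461/6688 - 114554/50653 = -489521119/338767264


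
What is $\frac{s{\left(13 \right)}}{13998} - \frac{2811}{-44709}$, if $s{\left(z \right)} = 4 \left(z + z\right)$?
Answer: $\frac{7333019}{104306097} \approx 0.070303$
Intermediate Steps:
$s{\left(z \right)} = 8 z$ ($s{\left(z \right)} = 4 \cdot 2 z = 8 z$)
$\frac{s{\left(13 \right)}}{13998} - \frac{2811}{-44709} = \frac{8 \cdot 13}{13998} - \frac{2811}{-44709} = 104 \cdot \frac{1}{13998} - - \frac{937}{14903} = \frac{52}{6999} + \frac{937}{14903} = \frac{7333019}{104306097}$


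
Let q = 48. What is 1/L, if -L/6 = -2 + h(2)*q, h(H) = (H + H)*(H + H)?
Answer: -1/4596 ≈ -0.00021758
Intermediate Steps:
h(H) = 4*H² (h(H) = (2*H)*(2*H) = 4*H²)
L = -4596 (L = -6*(-2 + (4*2²)*48) = -6*(-2 + (4*4)*48) = -6*(-2 + 16*48) = -6*(-2 + 768) = -6*766 = -4596)
1/L = 1/(-4596) = -1/4596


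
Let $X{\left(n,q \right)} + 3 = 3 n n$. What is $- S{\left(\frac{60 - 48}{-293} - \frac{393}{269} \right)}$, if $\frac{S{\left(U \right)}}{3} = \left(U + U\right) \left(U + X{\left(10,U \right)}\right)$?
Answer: $\frac{16542195171264}{6212119489} \approx 2662.9$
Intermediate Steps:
$X{\left(n,q \right)} = -3 + 3 n^{2}$ ($X{\left(n,q \right)} = -3 + 3 n n = -3 + 3 n^{2}$)
$S{\left(U \right)} = 6 U \left(297 + U\right)$ ($S{\left(U \right)} = 3 \left(U + U\right) \left(U - \left(3 - 3 \cdot 10^{2}\right)\right) = 3 \cdot 2 U \left(U + \left(-3 + 3 \cdot 100\right)\right) = 3 \cdot 2 U \left(U + \left(-3 + 300\right)\right) = 3 \cdot 2 U \left(U + 297\right) = 3 \cdot 2 U \left(297 + U\right) = 6 U \left(297 + U\right)$)
$- S{\left(\frac{60 - 48}{-293} - \frac{393}{269} \right)} = - 6 \left(\frac{60 - 48}{-293} - \frac{393}{269}\right) \left(297 - \left(\frac{393}{269} - \frac{60 - 48}{-293}\right)\right) = - 6 \left(\left(60 - 48\right) \left(- \frac{1}{293}\right) - \frac{393}{269}\right) \left(297 - \left(\frac{393}{269} - \left(60 - 48\right) \left(- \frac{1}{293}\right)\right)\right) = - 6 \left(12 \left(- \frac{1}{293}\right) - \frac{393}{269}\right) \left(297 + \left(12 \left(- \frac{1}{293}\right) - \frac{393}{269}\right)\right) = - 6 \left(- \frac{12}{293} - \frac{393}{269}\right) \left(297 - \frac{118377}{78817}\right) = - \frac{6 \left(-118377\right) \left(297 - \frac{118377}{78817}\right)}{78817} = - \frac{6 \left(-118377\right) 23290272}{78817 \cdot 78817} = \left(-1\right) \left(- \frac{16542195171264}{6212119489}\right) = \frac{16542195171264}{6212119489}$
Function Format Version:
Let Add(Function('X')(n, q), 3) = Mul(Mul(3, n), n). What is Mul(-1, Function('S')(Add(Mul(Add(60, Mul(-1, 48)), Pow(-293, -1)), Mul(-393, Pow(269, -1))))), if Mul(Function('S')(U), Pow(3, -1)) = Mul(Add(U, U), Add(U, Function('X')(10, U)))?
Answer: Rational(16542195171264, 6212119489) ≈ 2662.9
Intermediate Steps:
Function('X')(n, q) = Add(-3, Mul(3, Pow(n, 2))) (Function('X')(n, q) = Add(-3, Mul(Mul(3, n), n)) = Add(-3, Mul(3, Pow(n, 2))))
Function('S')(U) = Mul(6, U, Add(297, U)) (Function('S')(U) = Mul(3, Mul(Add(U, U), Add(U, Add(-3, Mul(3, Pow(10, 2)))))) = Mul(3, Mul(Mul(2, U), Add(U, Add(-3, Mul(3, 100))))) = Mul(3, Mul(Mul(2, U), Add(U, Add(-3, 300)))) = Mul(3, Mul(Mul(2, U), Add(U, 297))) = Mul(3, Mul(Mul(2, U), Add(297, U))) = Mul(3, Mul(2, U, Add(297, U))) = Mul(6, U, Add(297, U)))
Mul(-1, Function('S')(Add(Mul(Add(60, Mul(-1, 48)), Pow(-293, -1)), Mul(-393, Pow(269, -1))))) = Mul(-1, Mul(6, Add(Mul(Add(60, Mul(-1, 48)), Pow(-293, -1)), Mul(-393, Pow(269, -1))), Add(297, Add(Mul(Add(60, Mul(-1, 48)), Pow(-293, -1)), Mul(-393, Pow(269, -1)))))) = Mul(-1, Mul(6, Add(Mul(Add(60, -48), Rational(-1, 293)), Mul(-393, Rational(1, 269))), Add(297, Add(Mul(Add(60, -48), Rational(-1, 293)), Mul(-393, Rational(1, 269)))))) = Mul(-1, Mul(6, Add(Mul(12, Rational(-1, 293)), Rational(-393, 269)), Add(297, Add(Mul(12, Rational(-1, 293)), Rational(-393, 269))))) = Mul(-1, Mul(6, Add(Rational(-12, 293), Rational(-393, 269)), Add(297, Add(Rational(-12, 293), Rational(-393, 269))))) = Mul(-1, Mul(6, Rational(-118377, 78817), Add(297, Rational(-118377, 78817)))) = Mul(-1, Mul(6, Rational(-118377, 78817), Rational(23290272, 78817))) = Mul(-1, Rational(-16542195171264, 6212119489)) = Rational(16542195171264, 6212119489)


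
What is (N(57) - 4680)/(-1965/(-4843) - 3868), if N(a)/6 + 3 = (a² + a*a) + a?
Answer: -167722776/18730759 ≈ -8.9544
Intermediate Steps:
N(a) = -18 + 6*a + 12*a² (N(a) = -18 + 6*((a² + a*a) + a) = -18 + 6*((a² + a²) + a) = -18 + 6*(2*a² + a) = -18 + 6*(a + 2*a²) = -18 + (6*a + 12*a²) = -18 + 6*a + 12*a²)
(N(57) - 4680)/(-1965/(-4843) - 3868) = ((-18 + 6*57 + 12*57²) - 4680)/(-1965/(-4843) - 3868) = ((-18 + 342 + 12*3249) - 4680)/(-1965*(-1/4843) - 3868) = ((-18 + 342 + 38988) - 4680)/(1965/4843 - 3868) = (39312 - 4680)/(-18730759/4843) = 34632*(-4843/18730759) = -167722776/18730759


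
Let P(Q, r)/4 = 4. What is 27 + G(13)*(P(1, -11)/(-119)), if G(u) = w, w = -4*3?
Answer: 3405/119 ≈ 28.613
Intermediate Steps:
P(Q, r) = 16 (P(Q, r) = 4*4 = 16)
w = -12
G(u) = -12
27 + G(13)*(P(1, -11)/(-119)) = 27 - 192/(-119) = 27 - 192*(-1)/119 = 27 - 12*(-16/119) = 27 + 192/119 = 3405/119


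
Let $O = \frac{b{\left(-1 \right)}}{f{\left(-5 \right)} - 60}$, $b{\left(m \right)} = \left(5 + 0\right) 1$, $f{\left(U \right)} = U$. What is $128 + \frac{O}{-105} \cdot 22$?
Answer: $\frac{174742}{1365} \approx 128.02$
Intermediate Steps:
$b{\left(m \right)} = 5$ ($b{\left(m \right)} = 5 \cdot 1 = 5$)
$O = - \frac{1}{13}$ ($O = \frac{5}{-5 - 60} = \frac{5}{-65} = 5 \left(- \frac{1}{65}\right) = - \frac{1}{13} \approx -0.076923$)
$128 + \frac{O}{-105} \cdot 22 = 128 + - \frac{1}{13 \left(-105\right)} 22 = 128 + \left(- \frac{1}{13}\right) \left(- \frac{1}{105}\right) 22 = 128 + \frac{1}{1365} \cdot 22 = 128 + \frac{22}{1365} = \frac{174742}{1365}$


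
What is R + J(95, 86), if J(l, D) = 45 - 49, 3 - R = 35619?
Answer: -35620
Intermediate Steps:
R = -35616 (R = 3 - 1*35619 = 3 - 35619 = -35616)
J(l, D) = -4
R + J(95, 86) = -35616 - 4 = -35620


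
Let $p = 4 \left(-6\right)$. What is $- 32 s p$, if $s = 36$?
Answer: $27648$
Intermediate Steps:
$p = -24$
$- 32 s p = \left(-32\right) 36 \left(-24\right) = \left(-1152\right) \left(-24\right) = 27648$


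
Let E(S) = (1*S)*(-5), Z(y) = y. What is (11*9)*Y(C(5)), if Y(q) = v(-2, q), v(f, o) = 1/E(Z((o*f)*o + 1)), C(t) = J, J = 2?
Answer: 99/35 ≈ 2.8286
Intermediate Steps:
C(t) = 2
E(S) = -5*S (E(S) = S*(-5) = -5*S)
v(f, o) = 1/(-5 - 5*f*o²) (v(f, o) = 1/(-5*((o*f)*o + 1)) = 1/(-5*((f*o)*o + 1)) = 1/(-5*(f*o² + 1)) = 1/(-5*(1 + f*o²)) = 1/(-5 - 5*f*o²))
Y(q) = 1/(5*(-1 + 2*q²)) (Y(q) = 1/(5*(-1 - 1*(-2)*q²)) = 1/(5*(-1 + 2*q²)))
(11*9)*Y(C(5)) = (11*9)*(1/(5*(-1 + 2*2²))) = 99*(1/(5*(-1 + 2*4))) = 99*(1/(5*(-1 + 8))) = 99*((⅕)/7) = 99*((⅕)*(⅐)) = 99*(1/35) = 99/35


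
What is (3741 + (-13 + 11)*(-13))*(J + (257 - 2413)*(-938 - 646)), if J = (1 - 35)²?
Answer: 12869051420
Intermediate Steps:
J = 1156 (J = (-34)² = 1156)
(3741 + (-13 + 11)*(-13))*(J + (257 - 2413)*(-938 - 646)) = (3741 + (-13 + 11)*(-13))*(1156 + (257 - 2413)*(-938 - 646)) = (3741 - 2*(-13))*(1156 - 2156*(-1584)) = (3741 + 26)*(1156 + 3415104) = 3767*3416260 = 12869051420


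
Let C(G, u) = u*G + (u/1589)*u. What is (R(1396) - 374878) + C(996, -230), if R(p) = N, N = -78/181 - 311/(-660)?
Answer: -114638152159841/189821940 ≈ -6.0393e+5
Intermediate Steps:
N = 4811/119460 (N = -78*1/181 - 311*(-1/660) = -78/181 + 311/660 = 4811/119460 ≈ 0.040273)
C(G, u) = u**2/1589 + G*u (C(G, u) = G*u + (u*(1/1589))*u = G*u + (u/1589)*u = G*u + u**2/1589 = u**2/1589 + G*u)
R(p) = 4811/119460
(R(1396) - 374878) + C(996, -230) = (4811/119460 - 374878) + (1/1589)*(-230)*(-230 + 1589*996) = -44782921069/119460 + (1/1589)*(-230)*(-230 + 1582644) = -44782921069/119460 + (1/1589)*(-230)*1582414 = -44782921069/119460 - 363955220/1589 = -114638152159841/189821940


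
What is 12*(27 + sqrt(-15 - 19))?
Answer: 324 + 12*I*sqrt(34) ≈ 324.0 + 69.971*I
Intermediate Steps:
12*(27 + sqrt(-15 - 19)) = 12*(27 + sqrt(-34)) = 12*(27 + I*sqrt(34)) = 324 + 12*I*sqrt(34)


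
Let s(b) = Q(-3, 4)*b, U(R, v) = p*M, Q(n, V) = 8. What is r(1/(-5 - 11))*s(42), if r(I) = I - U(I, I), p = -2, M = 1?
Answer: 651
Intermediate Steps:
U(R, v) = -2 (U(R, v) = -2*1 = -2)
s(b) = 8*b
r(I) = 2 + I (r(I) = I - 1*(-2) = I + 2 = 2 + I)
r(1/(-5 - 11))*s(42) = (2 + 1/(-5 - 11))*(8*42) = (2 + 1/(-16))*336 = (2 - 1/16)*336 = (31/16)*336 = 651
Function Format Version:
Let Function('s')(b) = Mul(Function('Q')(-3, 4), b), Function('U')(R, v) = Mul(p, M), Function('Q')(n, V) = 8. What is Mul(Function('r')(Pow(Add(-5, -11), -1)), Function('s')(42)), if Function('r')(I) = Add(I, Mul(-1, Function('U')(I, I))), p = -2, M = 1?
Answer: 651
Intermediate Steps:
Function('U')(R, v) = -2 (Function('U')(R, v) = Mul(-2, 1) = -2)
Function('s')(b) = Mul(8, b)
Function('r')(I) = Add(2, I) (Function('r')(I) = Add(I, Mul(-1, -2)) = Add(I, 2) = Add(2, I))
Mul(Function('r')(Pow(Add(-5, -11), -1)), Function('s')(42)) = Mul(Add(2, Pow(Add(-5, -11), -1)), Mul(8, 42)) = Mul(Add(2, Pow(-16, -1)), 336) = Mul(Add(2, Rational(-1, 16)), 336) = Mul(Rational(31, 16), 336) = 651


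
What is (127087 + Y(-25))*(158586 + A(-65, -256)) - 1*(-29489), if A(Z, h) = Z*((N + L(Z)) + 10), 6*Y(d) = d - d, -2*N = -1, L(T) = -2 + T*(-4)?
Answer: 35872525207/2 ≈ 1.7936e+10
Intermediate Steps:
L(T) = -2 - 4*T
N = ½ (N = -½*(-1) = ½ ≈ 0.50000)
Y(d) = 0 (Y(d) = (d - d)/6 = (⅙)*0 = 0)
A(Z, h) = Z*(17/2 - 4*Z) (A(Z, h) = Z*((½ + (-2 - 4*Z)) + 10) = Z*((-3/2 - 4*Z) + 10) = Z*(17/2 - 4*Z))
(127087 + Y(-25))*(158586 + A(-65, -256)) - 1*(-29489) = (127087 + 0)*(158586 + (½)*(-65)*(17 - 8*(-65))) - 1*(-29489) = 127087*(158586 + (½)*(-65)*(17 + 520)) + 29489 = 127087*(158586 + (½)*(-65)*537) + 29489 = 127087*(158586 - 34905/2) + 29489 = 127087*(282267/2) + 29489 = 35872466229/2 + 29489 = 35872525207/2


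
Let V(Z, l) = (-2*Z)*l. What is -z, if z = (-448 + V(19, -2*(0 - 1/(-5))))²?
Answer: -4682896/25 ≈ -1.8732e+5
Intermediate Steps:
V(Z, l) = -2*Z*l
z = 4682896/25 (z = (-448 - 2*19*(-2*(0 - 1/(-5))))² = (-448 - 2*19*(-2*(0 - 1*(-⅕))))² = (-448 - 2*19*(-2*(0 + ⅕)))² = (-448 - 2*19*(-2*⅕))² = (-448 - 2*19*(-⅖))² = (-448 + 76/5)² = (-2164/5)² = 4682896/25 ≈ 1.8732e+5)
-z = -1*4682896/25 = -4682896/25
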